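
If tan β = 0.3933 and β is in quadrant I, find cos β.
cos β = 0.9306 (using tan²β + 1 = sec²β)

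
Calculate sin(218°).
sin(218°) = -0.6157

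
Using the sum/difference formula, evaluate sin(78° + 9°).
sin(78° + 9°) = sin 78° cos 9° + cos 78° sin 9° = 0.9986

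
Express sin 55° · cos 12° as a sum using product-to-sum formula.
sin 55° cos 12° = (1/2)[sin(55°+12°) + sin(55°-12°)]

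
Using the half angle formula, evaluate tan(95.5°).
tan(95.5°) = sin 191° / (1 + cos 191°) = -10.39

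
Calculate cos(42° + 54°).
cos(42° + 54°) = cos 42° cos 54° - sin 42° sin 54° = -0.1045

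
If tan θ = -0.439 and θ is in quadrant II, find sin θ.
sin θ = 0.402 (using tan²θ + 1 = sec²θ)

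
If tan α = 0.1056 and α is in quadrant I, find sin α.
sin α = 0.105 (using tan²α + 1 = sec²α)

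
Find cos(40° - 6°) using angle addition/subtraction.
cos(40° - 6°) = cos 40° cos 6° + sin 40° sin 6° = 0.829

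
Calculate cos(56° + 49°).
cos(56° + 49°) = cos 56° cos 49° - sin 56° sin 49° = -(√6-√2)/4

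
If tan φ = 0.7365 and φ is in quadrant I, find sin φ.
sin φ = 0.593 (using tan²φ + 1 = sec²φ)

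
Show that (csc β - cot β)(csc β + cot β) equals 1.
LHS = csc²β - cot²β = (1 + cot²β) - cot²β = 1 = RHS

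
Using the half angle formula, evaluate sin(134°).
sin(134°) = √((1 - cos 268°)/2) = 0.7193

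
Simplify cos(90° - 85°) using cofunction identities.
cos(90° - 85°) = sin(85°)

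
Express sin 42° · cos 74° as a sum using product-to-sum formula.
sin 42° cos 74° = (1/2)[sin(42°+74°) + sin(42°-74°)]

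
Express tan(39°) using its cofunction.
tan(39°) = cot(90° - 39°) = cot(51°)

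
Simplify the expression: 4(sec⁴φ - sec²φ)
4(sec⁴φ - sec²φ) = 4(tan⁴φ + tan²φ) (using Pythagorean)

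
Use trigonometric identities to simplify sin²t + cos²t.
sin²t + cos²t = 1 (using Pythagorean identity)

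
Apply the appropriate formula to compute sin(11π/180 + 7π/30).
sin(11π/180 + 7π/30) = sin 11π/180 cos 7π/30 + cos 11π/180 sin 7π/30 = 0.7986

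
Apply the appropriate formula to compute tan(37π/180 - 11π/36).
tan(37π/180 - 11π/36) = (tan 37π/180 - tan 11π/36)/(1 + tan 37π/180 tan 11π/36) = -0.3249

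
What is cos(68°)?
cos(68°) = 0.3746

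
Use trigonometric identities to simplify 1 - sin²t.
1 - sin²t = cos²t (using Pythagorean identity)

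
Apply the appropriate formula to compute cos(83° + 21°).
cos(83° + 21°) = cos 83° cos 21° - sin 83° sin 21° = -0.2419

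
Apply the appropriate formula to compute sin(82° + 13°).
sin(82° + 13°) = sin 82° cos 13° + cos 82° sin 13° = 0.9962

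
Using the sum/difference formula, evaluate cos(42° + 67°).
cos(42° + 67°) = cos 42° cos 67° - sin 42° sin 67° = -0.3256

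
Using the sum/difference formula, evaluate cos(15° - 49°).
cos(15° - 49°) = cos 15° cos 49° + sin 15° sin 49° = 0.829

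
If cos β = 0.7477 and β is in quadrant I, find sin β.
sin β = 0.664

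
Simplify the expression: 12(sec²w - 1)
12(sec²w - 1) = 12(tan²w) (using Pythagorean identity)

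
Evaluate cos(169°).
cos(169°) = -0.9816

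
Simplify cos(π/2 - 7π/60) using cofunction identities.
cos(π/2 - 7π/60) = sin(7π/60)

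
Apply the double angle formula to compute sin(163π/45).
sin(163π/45) = 2 sin 163π/90 cos 163π/90 = -0.9272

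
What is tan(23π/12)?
tan(23π/12) = -(2-√3)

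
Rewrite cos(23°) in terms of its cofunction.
cos(23°) = sin(90° - 23°) = sin(67°)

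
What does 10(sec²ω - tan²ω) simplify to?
10(sec²ω - tan²ω) = 10 (using Pythagorean identity)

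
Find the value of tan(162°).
tan(162°) = -0.3249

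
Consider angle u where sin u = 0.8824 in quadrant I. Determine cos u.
cos u = √(1 - sin²u) = 0.4705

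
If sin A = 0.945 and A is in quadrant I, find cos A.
cos A = 0.3271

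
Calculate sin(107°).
sin(107°) = 0.9563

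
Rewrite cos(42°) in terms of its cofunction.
cos(42°) = sin(90° - 42°) = sin(48°)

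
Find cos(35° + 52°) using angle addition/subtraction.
cos(35° + 52°) = cos 35° cos 52° - sin 35° sin 52° = 0.05234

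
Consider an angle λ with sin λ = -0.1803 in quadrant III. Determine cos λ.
cos λ = ±√(1 - sin²λ) = -0.9836 (negative in QIII)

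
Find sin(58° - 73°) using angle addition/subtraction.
sin(58° - 73°) = sin 58° cos 73° - cos 58° sin 73° = -(√6-√2)/4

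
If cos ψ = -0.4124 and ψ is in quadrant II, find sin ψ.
sin ψ = 0.911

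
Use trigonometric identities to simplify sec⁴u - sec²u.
sec⁴u - sec²u = tan⁴u + tan²u (using Pythagorean)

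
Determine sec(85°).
sec(85°) = 11.47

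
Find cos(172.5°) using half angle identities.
cos(172.5°) = -√((1 + cos 345°)/2) = -0.9914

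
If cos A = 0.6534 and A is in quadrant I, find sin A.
sin A = 0.757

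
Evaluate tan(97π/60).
tan(97π/60) = -2.605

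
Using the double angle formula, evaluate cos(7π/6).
cos(7π/6) = cos²7π/12 - sin²7π/12 = -√3/2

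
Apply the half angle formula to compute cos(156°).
cos(156°) = -√((1 + cos 312°)/2) = -0.9135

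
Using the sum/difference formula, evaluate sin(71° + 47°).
sin(71° + 47°) = sin 71° cos 47° + cos 71° sin 47° = 0.8829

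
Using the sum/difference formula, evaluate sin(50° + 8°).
sin(50° + 8°) = sin 50° cos 8° + cos 50° sin 8° = 0.848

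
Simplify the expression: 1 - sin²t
1 - sin²t = cos²t (using Pythagorean identity)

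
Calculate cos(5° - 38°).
cos(5° - 38°) = cos 5° cos 38° + sin 5° sin 38° = 0.8387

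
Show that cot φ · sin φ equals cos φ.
LHS = (cos φ/sin φ) · sin φ = cos φ = RHS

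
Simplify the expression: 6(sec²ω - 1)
6(sec²ω - 1) = 6(tan²ω) (using Pythagorean identity)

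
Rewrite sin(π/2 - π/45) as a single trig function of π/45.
sin(π/2 - π/45) = cos(π/45)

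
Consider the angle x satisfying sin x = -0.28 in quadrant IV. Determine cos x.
cos x = √(1 - sin²x) = 0.96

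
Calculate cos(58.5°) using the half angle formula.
cos(58.5°) = √((1 + cos 117°)/2) = 0.5225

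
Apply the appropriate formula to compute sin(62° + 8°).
sin(62° + 8°) = sin 62° cos 8° + cos 62° sin 8° = 0.9397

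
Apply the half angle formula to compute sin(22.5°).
sin(22.5°) = √((1 - cos 45°)/2) = √(2-√2)/2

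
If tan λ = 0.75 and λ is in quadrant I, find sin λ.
sin λ = 0.6 (using tan²λ + 1 = sec²λ)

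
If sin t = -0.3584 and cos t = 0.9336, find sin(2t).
sin(2t) = 2 sin t cos t = -0.6692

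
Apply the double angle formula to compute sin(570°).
sin(570°) = 2 sin 285° cos 285° = -1/2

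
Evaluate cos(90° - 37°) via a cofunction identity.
cos(90° - 37°) = sin(37°) = 0.6018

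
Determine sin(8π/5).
sin(8π/5) = -0.9511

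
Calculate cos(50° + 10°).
cos(50° + 10°) = cos 50° cos 10° - sin 50° sin 10° = 1/2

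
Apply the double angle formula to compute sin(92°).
sin(92°) = 2 sin 46° cos 46° = 0.9994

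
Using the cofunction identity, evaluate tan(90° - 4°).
tan(90° - 4°) = cot(4°) = 14.3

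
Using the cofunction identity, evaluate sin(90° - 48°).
sin(90° - 48°) = cos(48°) = 0.6691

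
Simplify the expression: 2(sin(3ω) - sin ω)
2(sin(3ω) - sin ω) = 2(2 cos(2ω) sin ω) (using Sum-to-product)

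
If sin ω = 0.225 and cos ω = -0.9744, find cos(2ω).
cos(2ω) = cos²ω - sin²ω = 0.8988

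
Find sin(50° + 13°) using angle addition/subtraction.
sin(50° + 13°) = sin 50° cos 13° + cos 50° sin 13° = 0.891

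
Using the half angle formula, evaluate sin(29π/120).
sin(29π/120) = √((1 - cos 29π/60)/2) = 0.6884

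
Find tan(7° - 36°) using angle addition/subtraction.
tan(7° - 36°) = (tan 7° - tan 36°)/(1 + tan 7° tan 36°) = -0.5543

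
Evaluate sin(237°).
sin(237°) = -0.8387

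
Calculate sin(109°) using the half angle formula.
sin(109°) = √((1 - cos 218°)/2) = 0.9455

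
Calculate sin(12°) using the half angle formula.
sin(12°) = √((1 - cos 24°)/2) = 0.2079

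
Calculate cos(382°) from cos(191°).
cos(382°) = 1 - 2sin²191° = 0.9272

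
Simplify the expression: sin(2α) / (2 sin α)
sin(2α) / (2 sin α) = cos α (using Double angle)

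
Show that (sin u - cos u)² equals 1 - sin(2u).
LHS = sin²u - 2 sin u cos u + cos²u = (sin²u + cos²u) - 2 sin u cos u = 1 - sin(2u) = RHS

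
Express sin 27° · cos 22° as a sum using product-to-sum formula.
sin 27° cos 22° = (1/2)[sin(27°+22°) + sin(27°-22°)]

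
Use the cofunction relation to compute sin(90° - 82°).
sin(90° - 82°) = cos(82°) = 0.1392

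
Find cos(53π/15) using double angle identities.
cos(53π/15) = 1 - 2sin²53π/30 = 0.1045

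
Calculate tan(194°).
tan(194°) = 0.2493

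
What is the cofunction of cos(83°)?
cos(83°) = sin(90° - 83°) = sin(7°)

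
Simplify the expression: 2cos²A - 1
2cos²A - 1 = cos(2A) (using Double angle)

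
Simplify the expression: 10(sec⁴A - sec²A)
10(sec⁴A - sec²A) = 10(tan⁴A + tan²A) (using Pythagorean)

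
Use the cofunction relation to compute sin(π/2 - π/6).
sin(π/2 - π/6) = cos(π/6) = √3/2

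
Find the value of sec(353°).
sec(353°) = 1.008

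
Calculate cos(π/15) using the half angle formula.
cos(π/15) = √((1 + cos 2π/15)/2) = 0.9781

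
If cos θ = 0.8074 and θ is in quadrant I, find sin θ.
sin θ = 0.59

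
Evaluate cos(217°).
cos(217°) = -0.7986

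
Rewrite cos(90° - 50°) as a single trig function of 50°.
cos(90° - 50°) = sin(50°)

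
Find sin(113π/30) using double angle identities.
sin(113π/30) = 2 sin 113π/60 cos 113π/60 = -0.6691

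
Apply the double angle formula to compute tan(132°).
tan(132°) = 2 tan 66° / (1 - tan²66°) = -1.111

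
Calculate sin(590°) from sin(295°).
sin(590°) = 2 sin 295° cos 295° = -0.766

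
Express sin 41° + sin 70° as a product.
sin 41° + sin 70° = 2 sin(55.5°) cos(-14.5°)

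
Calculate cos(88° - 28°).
cos(88° - 28°) = cos 88° cos 28° + sin 88° sin 28° = 1/2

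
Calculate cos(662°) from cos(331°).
cos(662°) = cos²331° - sin²331° = 0.5299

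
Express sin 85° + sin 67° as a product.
sin 85° + sin 67° = 2 sin(76°) cos(9°)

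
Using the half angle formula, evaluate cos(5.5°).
cos(5.5°) = √((1 + cos 11°)/2) = 0.9954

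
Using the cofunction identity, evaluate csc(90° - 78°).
csc(90° - 78°) = sec(78°) = 4.81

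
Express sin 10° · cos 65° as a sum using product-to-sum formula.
sin 10° cos 65° = (1/2)[sin(10°+65°) + sin(10°-65°)]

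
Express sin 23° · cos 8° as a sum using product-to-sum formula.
sin 23° cos 8° = (1/2)[sin(23°+8°) + sin(23°-8°)]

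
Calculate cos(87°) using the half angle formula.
cos(87°) = √((1 + cos 174°)/2) = 0.05234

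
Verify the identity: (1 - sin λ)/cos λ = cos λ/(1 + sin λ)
LHS = (1 - sin λ)(1 + sin λ) / (cos λ(1 + sin λ)) = (1 - sin²λ) / (cos λ(1 + sin λ)) = cos²λ / (cos λ(1 + sin λ)) = cos λ/(1 + sin λ) = RHS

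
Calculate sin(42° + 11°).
sin(42° + 11°) = sin 42° cos 11° + cos 42° sin 11° = 0.7986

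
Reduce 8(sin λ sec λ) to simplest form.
8(sin λ sec λ) = 8(tan λ) (using Reciprocal + quotient)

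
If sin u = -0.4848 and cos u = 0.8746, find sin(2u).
sin(2u) = 2 sin u cos u = -0.848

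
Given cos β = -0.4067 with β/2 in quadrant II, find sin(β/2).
sin(β/2) = ±√((1 - cos β)/2); positive since β/2 ∈ QII, so sin(β/2) = 0.8387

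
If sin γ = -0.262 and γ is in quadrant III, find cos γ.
cos γ = -0.9651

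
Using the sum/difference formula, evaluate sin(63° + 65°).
sin(63° + 65°) = sin 63° cos 65° + cos 63° sin 65° = 0.788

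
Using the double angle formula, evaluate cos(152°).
cos(152°) = 2cos²76° - 1 = -0.8829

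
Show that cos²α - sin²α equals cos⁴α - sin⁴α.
RHS = (cos²α - sin²α)(cos²α + sin²α) = (cos²α - sin²α) · 1 = cos²α - sin²α = LHS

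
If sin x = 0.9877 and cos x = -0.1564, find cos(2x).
cos(2x) = cos²x - sin²x = -0.9511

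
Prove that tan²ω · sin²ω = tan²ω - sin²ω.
RHS = sin²ω/cos²ω - sin²ω = sin²ω(1/cos²ω - 1) = sin²ω · (1 - cos²ω)/cos²ω = sin²ω · sin²ω/cos²ω = sin²ω · tan²ω = LHS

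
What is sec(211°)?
sec(211°) = -1.167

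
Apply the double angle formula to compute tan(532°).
tan(532°) = 2 tan 266° / (1 - tan²266°) = -0.1405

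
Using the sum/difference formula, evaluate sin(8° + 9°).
sin(8° + 9°) = sin 8° cos 9° + cos 8° sin 9° = 0.2924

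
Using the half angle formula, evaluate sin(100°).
sin(100°) = √((1 - cos 200°)/2) = 0.9848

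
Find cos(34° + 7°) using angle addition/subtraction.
cos(34° + 7°) = cos 34° cos 7° - sin 34° sin 7° = 0.7547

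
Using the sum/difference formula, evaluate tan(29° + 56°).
tan(29° + 56°) = (tan 29° + tan 56°)/(1 - tan 29° tan 56°) = 11.43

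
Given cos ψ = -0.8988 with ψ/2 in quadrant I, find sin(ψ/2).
sin(ψ/2) = ±√((1 - cos ψ)/2); positive since ψ/2 ∈ QI, so sin(ψ/2) = 0.9744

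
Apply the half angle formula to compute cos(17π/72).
cos(17π/72) = √((1 + cos 17π/36)/2) = 0.7373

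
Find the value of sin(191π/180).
sin(191π/180) = -0.1908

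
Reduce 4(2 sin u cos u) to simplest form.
4(2 sin u cos u) = 4(sin(2u)) (using Double angle)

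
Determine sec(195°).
sec(195°) = -1.035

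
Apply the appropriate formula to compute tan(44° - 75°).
tan(44° - 75°) = (tan 44° - tan 75°)/(1 + tan 44° tan 75°) = -0.6009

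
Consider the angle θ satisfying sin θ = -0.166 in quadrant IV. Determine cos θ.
cos θ = √(1 - sin²θ) = 0.9861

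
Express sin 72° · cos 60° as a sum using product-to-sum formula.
sin 72° cos 60° = (1/2)[sin(72°+60°) + sin(72°-60°)]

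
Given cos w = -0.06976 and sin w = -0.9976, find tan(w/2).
tan(w/2) = sin w / (1 + cos w) = -1.072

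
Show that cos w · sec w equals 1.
LHS = cos w · (1/cos w) = 1 = RHS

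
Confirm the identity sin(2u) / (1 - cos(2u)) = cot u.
LHS = 2 sin u cos u / (2sin²u) = cos u/sin u = cot u = RHS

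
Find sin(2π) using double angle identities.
sin(2π) = 2 sin π cos π = 0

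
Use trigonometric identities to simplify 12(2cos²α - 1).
12(2cos²α - 1) = 12(cos(2α)) (using Double angle)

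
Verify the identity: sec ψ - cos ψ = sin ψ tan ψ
LHS = 1/cos ψ - cos ψ = (1 - cos²ψ)/cos ψ = sin²ψ/cos ψ = sin ψ · (sin ψ/cos ψ) = sin ψ tan ψ = RHS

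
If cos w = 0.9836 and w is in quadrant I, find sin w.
sin w = 0.1804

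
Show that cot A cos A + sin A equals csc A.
LHS = cos²A/sin A + sin A = (cos²A + sin²A)/sin A = 1/sin A = csc A = RHS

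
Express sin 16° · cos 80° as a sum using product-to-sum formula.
sin 16° cos 80° = (1/2)[sin(16°+80°) + sin(16°-80°)]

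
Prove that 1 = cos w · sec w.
RHS = cos w · (1/cos w) = 1 = LHS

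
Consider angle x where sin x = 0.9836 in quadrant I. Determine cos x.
cos x = √(1 - sin²x) = 0.1804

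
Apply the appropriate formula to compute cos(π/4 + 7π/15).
cos(π/4 + 7π/15) = cos π/4 cos 7π/15 - sin π/4 sin 7π/15 = -0.6293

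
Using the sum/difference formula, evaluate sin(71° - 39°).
sin(71° - 39°) = sin 71° cos 39° - cos 71° sin 39° = 0.5299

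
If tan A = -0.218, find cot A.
cot A = 1/tan A = -4.587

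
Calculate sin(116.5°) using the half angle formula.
sin(116.5°) = √((1 - cos 233°)/2) = 0.8949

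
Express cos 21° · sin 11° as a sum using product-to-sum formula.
cos 21° sin 11° = (1/2)[sin(21°+11°) - sin(21°-11°)]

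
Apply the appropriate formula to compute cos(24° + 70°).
cos(24° + 70°) = cos 24° cos 70° - sin 24° sin 70° = -0.06976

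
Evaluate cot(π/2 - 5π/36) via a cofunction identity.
cot(π/2 - 5π/36) = tan(5π/36) = 0.4663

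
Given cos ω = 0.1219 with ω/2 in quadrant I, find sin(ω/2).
sin(ω/2) = ±√((1 - cos ω)/2); positive since ω/2 ∈ QI, so sin(ω/2) = 0.6626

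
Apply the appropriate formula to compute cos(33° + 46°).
cos(33° + 46°) = cos 33° cos 46° - sin 33° sin 46° = 0.1908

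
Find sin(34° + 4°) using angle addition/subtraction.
sin(34° + 4°) = sin 34° cos 4° + cos 34° sin 4° = 0.6157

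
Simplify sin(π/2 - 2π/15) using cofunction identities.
sin(π/2 - 2π/15) = cos(2π/15)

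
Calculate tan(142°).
tan(142°) = -0.7813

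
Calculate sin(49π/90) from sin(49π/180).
sin(49π/90) = 2 sin 49π/180 cos 49π/180 = 0.9903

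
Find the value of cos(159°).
cos(159°) = -0.9336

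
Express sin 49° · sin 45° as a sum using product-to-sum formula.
sin 49° sin 45° = (1/2)[cos(49°-45°) - cos(49°+45°)]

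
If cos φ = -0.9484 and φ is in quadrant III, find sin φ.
sin φ = -0.3171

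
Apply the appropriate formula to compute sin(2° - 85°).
sin(2° - 85°) = sin 2° cos 85° - cos 2° sin 85° = -0.9925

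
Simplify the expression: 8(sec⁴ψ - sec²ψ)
8(sec⁴ψ - sec²ψ) = 8(tan⁴ψ + tan²ψ) (using Pythagorean)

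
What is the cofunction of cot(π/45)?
cot(π/45) = tan(π/2 - π/45) = tan(43π/90)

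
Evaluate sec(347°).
sec(347°) = 1.026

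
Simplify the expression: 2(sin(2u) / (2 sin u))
2(sin(2u) / (2 sin u)) = 2(cos u) (using Double angle)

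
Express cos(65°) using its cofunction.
cos(65°) = sin(90° - 65°) = sin(25°)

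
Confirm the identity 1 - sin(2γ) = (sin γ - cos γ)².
RHS = sin²γ - 2 sin γ cos γ + cos²γ = (sin²γ + cos²γ) - 2 sin γ cos γ = 1 - sin(2γ) = LHS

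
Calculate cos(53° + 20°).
cos(53° + 20°) = cos 53° cos 20° - sin 53° sin 20° = 0.2924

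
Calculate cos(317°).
cos(317°) = 0.7314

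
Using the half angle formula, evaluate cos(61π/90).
cos(61π/90) = -√((1 + cos 61π/45)/2) = -0.5299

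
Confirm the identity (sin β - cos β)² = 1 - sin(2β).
LHS = sin²β - 2 sin β cos β + cos²β = (sin²β + cos²β) - 2 sin β cos β = 1 - sin(2β) = RHS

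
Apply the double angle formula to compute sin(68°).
sin(68°) = 2 sin 34° cos 34° = 0.9272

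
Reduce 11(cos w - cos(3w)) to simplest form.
11(cos w - cos(3w)) = 11(2 sin(2w) sin w) (using Sum-to-product)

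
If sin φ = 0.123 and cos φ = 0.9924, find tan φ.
tan φ = sin φ / cos φ = 0.1239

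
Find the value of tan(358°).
tan(358°) = -0.03492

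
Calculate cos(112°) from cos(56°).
cos(112°) = cos²56° - sin²56° = -0.3746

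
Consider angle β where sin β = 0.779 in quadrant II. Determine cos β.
cos β = ±√(1 - sin²β) = -0.627 (negative in QII)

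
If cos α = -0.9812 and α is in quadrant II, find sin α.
sin α = 0.193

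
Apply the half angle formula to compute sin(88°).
sin(88°) = √((1 - cos 176°)/2) = 0.9994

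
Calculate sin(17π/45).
sin(17π/45) = 0.9272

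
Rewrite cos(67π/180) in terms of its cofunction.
cos(67π/180) = sin(π/2 - 67π/180) = sin(23π/180)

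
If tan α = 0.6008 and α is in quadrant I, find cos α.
cos α = 0.8572 (using tan²α + 1 = sec²α)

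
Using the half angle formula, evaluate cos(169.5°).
cos(169.5°) = -√((1 + cos 339°)/2) = -0.9833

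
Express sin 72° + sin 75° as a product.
sin 72° + sin 75° = 2 sin(73.5°) cos(-1.5°)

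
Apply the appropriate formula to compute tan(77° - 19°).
tan(77° - 19°) = (tan 77° - tan 19°)/(1 + tan 77° tan 19°) = 1.6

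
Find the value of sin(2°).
sin(2°) = 0.0349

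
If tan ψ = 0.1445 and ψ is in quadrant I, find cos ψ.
cos ψ = 0.9897 (using tan²ψ + 1 = sec²ψ)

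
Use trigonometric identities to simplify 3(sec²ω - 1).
3(sec²ω - 1) = 3(tan²ω) (using Pythagorean identity)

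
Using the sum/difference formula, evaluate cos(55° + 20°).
cos(55° + 20°) = cos 55° cos 20° - sin 55° sin 20° = (√6-√2)/4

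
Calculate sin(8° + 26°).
sin(8° + 26°) = sin 8° cos 26° + cos 8° sin 26° = 0.5592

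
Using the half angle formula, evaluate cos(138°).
cos(138°) = -√((1 + cos 276°)/2) = -0.7431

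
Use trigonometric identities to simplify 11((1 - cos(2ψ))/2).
11((1 - cos(2ψ))/2) = 11(sin²ψ) (using Power reduction)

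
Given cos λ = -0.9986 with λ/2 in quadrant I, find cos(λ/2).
cos(λ/2) = ±√((1 + cos λ)/2); positive since λ/2 ∈ QI, so cos(λ/2) = 0.02646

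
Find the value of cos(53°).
cos(53°) = 0.6018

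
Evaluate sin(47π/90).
sin(47π/90) = 0.9976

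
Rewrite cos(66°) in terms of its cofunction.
cos(66°) = sin(90° - 66°) = sin(24°)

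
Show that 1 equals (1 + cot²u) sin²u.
RHS = csc²u · sin²u = (1/sin²u) · sin²u = 1 = LHS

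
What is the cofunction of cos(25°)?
cos(25°) = sin(90° - 25°) = sin(65°)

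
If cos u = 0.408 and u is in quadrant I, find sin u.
sin u = 0.913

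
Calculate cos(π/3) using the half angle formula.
cos(π/3) = √((1 + cos 2π/3)/2) = 1/2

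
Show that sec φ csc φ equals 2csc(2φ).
RHS = 2/sin(2φ) = 2/(2 sin φ cos φ) = 1/(sin φ cos φ) = (1/cos φ)(1/sin φ) = sec φ csc φ = LHS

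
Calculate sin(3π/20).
sin(3π/20) = 0.454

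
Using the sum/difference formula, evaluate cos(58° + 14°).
cos(58° + 14°) = cos 58° cos 14° - sin 58° sin 14° = 0.309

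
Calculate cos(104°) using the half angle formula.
cos(104°) = -√((1 + cos 208°)/2) = -0.2419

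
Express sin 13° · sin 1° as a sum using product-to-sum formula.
sin 13° sin 1° = (1/2)[cos(13°-1°) - cos(13°+1°)]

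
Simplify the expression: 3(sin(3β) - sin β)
3(sin(3β) - sin β) = 3(2 cos(2β) sin β) (using Sum-to-product)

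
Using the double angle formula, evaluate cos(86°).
cos(86°) = cos²43° - sin²43° = 0.06976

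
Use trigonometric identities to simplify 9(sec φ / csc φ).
9(sec φ / csc φ) = 9(tan φ) (using Reciprocal identities)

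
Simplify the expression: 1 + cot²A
1 + cot²A = csc²A (using Pythagorean identity)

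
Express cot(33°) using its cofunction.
cot(33°) = tan(90° - 33°) = tan(57°)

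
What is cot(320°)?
cot(320°) = -1.192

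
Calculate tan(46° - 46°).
tan(46° - 46°) = (tan 46° - tan 46°)/(1 + tan 46° tan 46°) = 0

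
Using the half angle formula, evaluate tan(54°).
tan(54°) = sin 108° / (1 + cos 108°) = 1.376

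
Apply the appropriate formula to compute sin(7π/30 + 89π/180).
sin(7π/30 + 89π/180) = sin 7π/30 cos 89π/180 + cos 7π/30 sin 89π/180 = 0.7547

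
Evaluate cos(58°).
cos(58°) = 0.5299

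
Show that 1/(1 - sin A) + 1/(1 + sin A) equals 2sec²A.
LHS = [(1 + sin A) + (1 - sin A)] / [(1 - sin A)(1 + sin A)] = 2/(1 - sin²A) = 2/cos²A = 2sec²A = RHS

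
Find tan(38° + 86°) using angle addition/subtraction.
tan(38° + 86°) = (tan 38° + tan 86°)/(1 - tan 38° tan 86°) = -1.483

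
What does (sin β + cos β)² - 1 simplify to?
(sin β + cos β)² - 1 = sin(2β) (using Pythagorean + double angle)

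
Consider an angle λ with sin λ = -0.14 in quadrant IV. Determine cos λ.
cos λ = √(1 - sin²λ) = 0.9902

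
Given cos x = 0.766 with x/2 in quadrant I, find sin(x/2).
sin(x/2) = ±√((1 - cos x)/2); positive since x/2 ∈ QI, so sin(x/2) = 0.3421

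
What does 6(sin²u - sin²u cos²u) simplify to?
6(sin²u - sin²u cos²u) = 6(sin⁴u) (using Factoring)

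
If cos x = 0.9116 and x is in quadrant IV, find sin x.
sin x = -0.4111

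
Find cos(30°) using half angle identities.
cos(30°) = √((1 + cos 60°)/2) = √3/2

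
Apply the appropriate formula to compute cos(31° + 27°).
cos(31° + 27°) = cos 31° cos 27° - sin 31° sin 27° = 0.5299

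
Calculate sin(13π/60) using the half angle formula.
sin(13π/60) = √((1 - cos 13π/30)/2) = 0.6293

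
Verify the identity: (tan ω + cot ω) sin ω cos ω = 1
LHS = (sin ω/cos ω + cos ω/sin ω) sin ω cos ω = ((sin²ω + cos²ω)/(sin ω cos ω)) · sin ω cos ω = sin²ω + cos²ω = 1 = RHS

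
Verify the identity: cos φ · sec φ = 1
LHS = cos φ · (1/cos φ) = 1 = RHS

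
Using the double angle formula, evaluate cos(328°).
cos(328°) = cos²164° - sin²164° = 0.848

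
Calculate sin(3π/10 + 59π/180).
sin(3π/10 + 59π/180) = sin 3π/10 cos 59π/180 + cos 3π/10 sin 59π/180 = 0.9205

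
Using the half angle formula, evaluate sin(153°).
sin(153°) = √((1 - cos 306°)/2) = 0.454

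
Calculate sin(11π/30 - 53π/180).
sin(11π/30 - 53π/180) = sin 11π/30 cos 53π/180 - cos 11π/30 sin 53π/180 = 0.225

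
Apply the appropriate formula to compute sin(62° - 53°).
sin(62° - 53°) = sin 62° cos 53° - cos 62° sin 53° = 0.1564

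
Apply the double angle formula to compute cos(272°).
cos(272°) = cos²136° - sin²136° = 0.0349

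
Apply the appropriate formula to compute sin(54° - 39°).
sin(54° - 39°) = sin 54° cos 39° - cos 54° sin 39° = (√6-√2)/4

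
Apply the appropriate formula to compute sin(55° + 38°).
sin(55° + 38°) = sin 55° cos 38° + cos 55° sin 38° = 0.9986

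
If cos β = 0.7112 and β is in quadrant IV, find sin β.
sin β = -0.703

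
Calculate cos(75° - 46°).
cos(75° - 46°) = cos 75° cos 46° + sin 75° sin 46° = 0.8746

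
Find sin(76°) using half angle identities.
sin(76°) = √((1 - cos 152°)/2) = 0.9703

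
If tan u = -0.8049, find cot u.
cot u = 1/tan u = -1.242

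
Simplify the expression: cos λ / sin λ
cos λ / sin λ = cot λ (using Quotient identity)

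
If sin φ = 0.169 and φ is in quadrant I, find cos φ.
cos φ = 0.9856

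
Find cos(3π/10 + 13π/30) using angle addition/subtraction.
cos(3π/10 + 13π/30) = cos 3π/10 cos 13π/30 - sin 3π/10 sin 13π/30 = -0.6691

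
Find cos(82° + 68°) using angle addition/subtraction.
cos(82° + 68°) = cos 82° cos 68° - sin 82° sin 68° = -√3/2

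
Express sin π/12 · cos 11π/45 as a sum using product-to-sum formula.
sin π/12 cos 11π/45 = (1/2)[sin(π/12+11π/45) + sin(π/12-11π/45)]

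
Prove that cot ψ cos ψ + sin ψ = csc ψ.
LHS = cos²ψ/sin ψ + sin ψ = (cos²ψ + sin²ψ)/sin ψ = 1/sin ψ = csc ψ = RHS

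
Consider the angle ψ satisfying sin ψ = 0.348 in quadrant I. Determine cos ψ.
cos ψ = √(1 - sin²ψ) = 0.9375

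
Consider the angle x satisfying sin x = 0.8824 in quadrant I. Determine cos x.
cos x = √(1 - sin²x) = 0.4705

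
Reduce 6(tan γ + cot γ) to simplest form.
6(tan γ + cot γ) = 6(sec γ csc γ) (using Quotient identities)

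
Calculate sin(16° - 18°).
sin(16° - 18°) = sin 16° cos 18° - cos 16° sin 18° = -0.0349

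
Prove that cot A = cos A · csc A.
RHS = cos A · (1/sin A) = cos A/sin A = cot A = LHS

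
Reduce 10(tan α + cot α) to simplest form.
10(tan α + cot α) = 10(sec α csc α) (using Quotient identities)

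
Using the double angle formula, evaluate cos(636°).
cos(636°) = cos²318° - sin²318° = 0.1045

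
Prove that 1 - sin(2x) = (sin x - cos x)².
RHS = sin²x - 2 sin x cos x + cos²x = (sin²x + cos²x) - 2 sin x cos x = 1 - sin(2x) = LHS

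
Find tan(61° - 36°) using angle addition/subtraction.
tan(61° - 36°) = (tan 61° - tan 36°)/(1 + tan 61° tan 36°) = 0.4663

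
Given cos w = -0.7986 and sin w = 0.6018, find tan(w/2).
tan(w/2) = sin w / (1 + cos w) = 2.988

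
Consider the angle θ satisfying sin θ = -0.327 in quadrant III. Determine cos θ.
cos θ = ±√(1 - sin²θ) = -0.945 (negative in QIII)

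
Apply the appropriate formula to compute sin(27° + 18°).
sin(27° + 18°) = sin 27° cos 18° + cos 27° sin 18° = √2/2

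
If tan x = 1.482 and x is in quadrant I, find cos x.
cos x = 0.5593 (using tan²x + 1 = sec²x)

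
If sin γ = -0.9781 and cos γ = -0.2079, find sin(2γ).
sin(2γ) = 2 sin γ cos γ = 0.4067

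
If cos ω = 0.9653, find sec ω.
sec ω = 1/cos ω = 1.036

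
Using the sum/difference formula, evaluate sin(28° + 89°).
sin(28° + 89°) = sin 28° cos 89° + cos 28° sin 89° = 0.891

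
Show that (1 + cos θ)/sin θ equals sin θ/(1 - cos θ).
RHS = sin θ(1 + cos θ) / ((1 - cos θ)(1 + cos θ)) = sin θ(1 + cos θ) / (1 - cos²θ) = sin θ(1 + cos θ) / sin²θ = (1 + cos θ)/sin θ = LHS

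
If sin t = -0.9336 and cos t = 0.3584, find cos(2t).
cos(2t) = cos²t - sin²t = -0.7432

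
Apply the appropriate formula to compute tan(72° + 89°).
tan(72° + 89°) = (tan 72° + tan 89°)/(1 - tan 72° tan 89°) = -0.3443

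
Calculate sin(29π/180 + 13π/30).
sin(29π/180 + 13π/30) = sin 29π/180 cos 13π/30 + cos 29π/180 sin 13π/30 = 0.9563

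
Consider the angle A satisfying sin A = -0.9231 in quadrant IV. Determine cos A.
cos A = √(1 - sin²A) = 0.3846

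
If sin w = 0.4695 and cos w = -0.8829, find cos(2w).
cos(2w) = cos²w - sin²w = 0.5591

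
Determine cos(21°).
cos(21°) = 0.9336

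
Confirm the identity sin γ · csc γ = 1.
LHS = sin γ · (1/sin γ) = 1 = RHS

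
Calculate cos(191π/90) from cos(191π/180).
cos(191π/90) = cos²191π/180 - sin²191π/180 = 0.9272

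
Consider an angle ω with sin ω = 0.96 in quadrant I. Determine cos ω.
cos ω = √(1 - sin²ω) = 0.28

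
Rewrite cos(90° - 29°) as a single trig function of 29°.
cos(90° - 29°) = sin(29°)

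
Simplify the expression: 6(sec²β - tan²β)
6(sec²β - tan²β) = 6 (using Pythagorean identity)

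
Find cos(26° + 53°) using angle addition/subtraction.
cos(26° + 53°) = cos 26° cos 53° - sin 26° sin 53° = 0.1908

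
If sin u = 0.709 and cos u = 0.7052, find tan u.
tan u = sin u / cos u = 1.005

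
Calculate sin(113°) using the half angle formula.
sin(113°) = √((1 - cos 226°)/2) = 0.9205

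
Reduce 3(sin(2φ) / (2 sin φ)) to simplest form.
3(sin(2φ) / (2 sin φ)) = 3(cos φ) (using Double angle)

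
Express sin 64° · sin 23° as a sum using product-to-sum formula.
sin 64° sin 23° = (1/2)[cos(64°-23°) - cos(64°+23°)]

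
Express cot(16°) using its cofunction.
cot(16°) = tan(90° - 16°) = tan(74°)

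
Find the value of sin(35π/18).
sin(35π/18) = -0.1736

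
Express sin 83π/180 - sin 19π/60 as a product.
sin 83π/180 - sin 19π/60 = 2 cos(7π/18) sin(13π/180)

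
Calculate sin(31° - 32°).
sin(31° - 32°) = sin 31° cos 32° - cos 31° sin 32° = -0.01745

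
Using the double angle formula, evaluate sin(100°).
sin(100°) = 2 sin 50° cos 50° = 0.9848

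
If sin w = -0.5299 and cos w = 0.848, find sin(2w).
sin(2w) = 2 sin w cos w = -0.8987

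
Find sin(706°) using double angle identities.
sin(706°) = 2 sin 353° cos 353° = -0.2419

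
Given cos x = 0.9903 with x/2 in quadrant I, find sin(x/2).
sin(x/2) = ±√((1 - cos x)/2); positive since x/2 ∈ QI, so sin(x/2) = 0.06964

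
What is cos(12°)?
cos(12°) = 0.9781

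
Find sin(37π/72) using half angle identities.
sin(37π/72) = √((1 - cos 37π/36)/2) = 0.999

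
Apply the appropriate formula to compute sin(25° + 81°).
sin(25° + 81°) = sin 25° cos 81° + cos 25° sin 81° = 0.9613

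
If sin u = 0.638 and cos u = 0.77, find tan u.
tan u = sin u / cos u = 0.8286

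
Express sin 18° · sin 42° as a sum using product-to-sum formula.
sin 18° sin 42° = (1/2)[cos(18°-42°) - cos(18°+42°)]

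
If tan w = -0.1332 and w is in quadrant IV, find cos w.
cos w = 0.9912 (using tan²w + 1 = sec²w)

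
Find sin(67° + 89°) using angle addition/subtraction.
sin(67° + 89°) = sin 67° cos 89° + cos 67° sin 89° = 0.4067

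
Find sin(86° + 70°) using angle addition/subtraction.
sin(86° + 70°) = sin 86° cos 70° + cos 86° sin 70° = 0.4067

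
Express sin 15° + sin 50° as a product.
sin 15° + sin 50° = 2 sin(32.5°) cos(-17.5°)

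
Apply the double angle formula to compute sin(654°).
sin(654°) = 2 sin 327° cos 327° = -0.9135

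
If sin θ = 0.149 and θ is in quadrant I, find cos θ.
cos θ = 0.9888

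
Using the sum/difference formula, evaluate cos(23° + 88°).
cos(23° + 88°) = cos 23° cos 88° - sin 23° sin 88° = -0.3584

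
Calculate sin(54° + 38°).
sin(54° + 38°) = sin 54° cos 38° + cos 54° sin 38° = 0.9994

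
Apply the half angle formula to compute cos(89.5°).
cos(89.5°) = √((1 + cos 179°)/2) = 0.008727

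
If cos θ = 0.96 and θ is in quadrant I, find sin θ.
sin θ = 0.28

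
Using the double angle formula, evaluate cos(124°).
cos(124°) = cos²62° - sin²62° = -0.5592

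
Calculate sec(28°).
sec(28°) = 1.133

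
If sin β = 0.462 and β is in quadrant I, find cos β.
cos β = 0.8869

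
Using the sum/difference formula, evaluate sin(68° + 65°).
sin(68° + 65°) = sin 68° cos 65° + cos 68° sin 65° = 0.7314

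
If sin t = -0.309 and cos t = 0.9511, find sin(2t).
sin(2t) = 2 sin t cos t = -0.5878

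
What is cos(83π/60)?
cos(83π/60) = -0.3584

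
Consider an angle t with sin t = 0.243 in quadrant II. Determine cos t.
cos t = ±√(1 - sin²t) = -0.97 (negative in QII)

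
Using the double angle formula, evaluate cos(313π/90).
cos(313π/90) = cos²313π/180 - sin²313π/180 = -0.06976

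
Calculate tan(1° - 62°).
tan(1° - 62°) = (tan 1° - tan 62°)/(1 + tan 1° tan 62°) = -1.804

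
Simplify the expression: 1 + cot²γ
1 + cot²γ = csc²γ (using Pythagorean identity)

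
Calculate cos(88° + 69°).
cos(88° + 69°) = cos 88° cos 69° - sin 88° sin 69° = -0.9205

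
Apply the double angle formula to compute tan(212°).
tan(212°) = 2 tan 106° / (1 - tan²106°) = 0.6249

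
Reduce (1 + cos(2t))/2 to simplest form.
(1 + cos(2t))/2 = cos²t (using Power reduction)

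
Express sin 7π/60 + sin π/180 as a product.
sin 7π/60 + sin π/180 = 2 sin(11π/180) cos(π/18)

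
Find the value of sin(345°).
sin(345°) = -(√6-√2)/4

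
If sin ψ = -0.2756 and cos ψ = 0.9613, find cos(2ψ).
cos(2ψ) = cos²ψ - sin²ψ = 0.8481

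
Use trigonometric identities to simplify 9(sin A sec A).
9(sin A sec A) = 9(tan A) (using Reciprocal + quotient)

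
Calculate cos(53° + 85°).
cos(53° + 85°) = cos 53° cos 85° - sin 53° sin 85° = -0.7431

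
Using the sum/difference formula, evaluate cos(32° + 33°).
cos(32° + 33°) = cos 32° cos 33° - sin 32° sin 33° = 0.4226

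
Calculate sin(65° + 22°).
sin(65° + 22°) = sin 65° cos 22° + cos 65° sin 22° = 0.9986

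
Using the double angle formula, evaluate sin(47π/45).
sin(47π/45) = 2 sin 47π/90 cos 47π/90 = -0.1392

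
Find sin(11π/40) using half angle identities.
sin(11π/40) = √((1 - cos 11π/20)/2) = 0.7604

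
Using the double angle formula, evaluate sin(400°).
sin(400°) = 2 sin 200° cos 200° = 0.6428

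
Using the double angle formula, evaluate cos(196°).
cos(196°) = 1 - 2sin²98° = -0.9613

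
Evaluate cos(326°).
cos(326°) = 0.829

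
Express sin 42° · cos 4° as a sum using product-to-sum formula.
sin 42° cos 4° = (1/2)[sin(42°+4°) + sin(42°-4°)]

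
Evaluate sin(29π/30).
sin(29π/30) = 0.1045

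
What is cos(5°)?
cos(5°) = 0.9962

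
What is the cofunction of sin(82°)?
sin(82°) = cos(90° - 82°) = cos(8°)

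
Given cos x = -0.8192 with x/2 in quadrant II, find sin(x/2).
sin(x/2) = ±√((1 - cos x)/2); positive since x/2 ∈ QII, so sin(x/2) = 0.9537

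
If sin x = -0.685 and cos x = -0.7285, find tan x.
tan x = sin x / cos x = 0.9403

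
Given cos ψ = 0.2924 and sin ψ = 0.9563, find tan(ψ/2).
tan(ψ/2) = sin ψ / (1 + cos ψ) = 0.7399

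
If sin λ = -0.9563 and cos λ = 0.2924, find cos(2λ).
cos(2λ) = cos²λ - sin²λ = -0.829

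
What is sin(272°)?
sin(272°) = -0.9994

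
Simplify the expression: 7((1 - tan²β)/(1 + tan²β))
7((1 - tan²β)/(1 + tan²β)) = 7(cos(2β)) (using Double angle)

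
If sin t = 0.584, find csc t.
csc t = 1/sin t = 1.712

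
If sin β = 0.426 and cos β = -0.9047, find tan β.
tan β = sin β / cos β = -0.4709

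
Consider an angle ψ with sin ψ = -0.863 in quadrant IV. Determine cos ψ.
cos ψ = √(1 - sin²ψ) = 0.5052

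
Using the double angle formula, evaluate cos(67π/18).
cos(67π/18) = cos²67π/36 - sin²67π/36 = 0.6428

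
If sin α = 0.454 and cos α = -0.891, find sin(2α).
sin(2α) = 2 sin α cos α = -0.809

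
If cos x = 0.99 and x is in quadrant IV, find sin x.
sin x = -0.1411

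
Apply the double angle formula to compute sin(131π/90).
sin(131π/90) = 2 sin 131π/180 cos 131π/180 = -0.9903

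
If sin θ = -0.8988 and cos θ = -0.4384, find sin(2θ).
sin(2θ) = 2 sin θ cos θ = 0.7881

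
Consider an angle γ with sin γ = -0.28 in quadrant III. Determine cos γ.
cos γ = ±√(1 - sin²γ) = -0.96 (negative in QIII)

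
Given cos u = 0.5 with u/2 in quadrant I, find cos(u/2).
cos(u/2) = ±√((1 + cos u)/2); positive since u/2 ∈ QI, so cos(u/2) = √3/2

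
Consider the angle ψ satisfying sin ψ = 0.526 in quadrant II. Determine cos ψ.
cos ψ = ±√(1 - sin²ψ) = -0.8505 (negative in QII)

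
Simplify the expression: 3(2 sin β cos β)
3(2 sin β cos β) = 3(sin(2β)) (using Double angle)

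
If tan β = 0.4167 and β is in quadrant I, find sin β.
sin β = 0.3846 (using tan²β + 1 = sec²β)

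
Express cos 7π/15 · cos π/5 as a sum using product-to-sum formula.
cos 7π/15 cos π/5 = (1/2)[cos(7π/15-π/5) + cos(7π/15+π/5)]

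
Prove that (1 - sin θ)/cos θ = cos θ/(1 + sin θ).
LHS = (1 - sin θ)(1 + sin θ) / (cos θ(1 + sin θ)) = (1 - sin²θ) / (cos θ(1 + sin θ)) = cos²θ / (cos θ(1 + sin θ)) = cos θ/(1 + sin θ) = RHS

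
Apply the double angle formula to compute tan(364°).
tan(364°) = 2 tan 182° / (1 - tan²182°) = 0.06993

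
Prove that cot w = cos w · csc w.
RHS = cos w · (1/sin w) = cos w/sin w = cot w = LHS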